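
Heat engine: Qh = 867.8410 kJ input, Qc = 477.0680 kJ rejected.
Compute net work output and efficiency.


W = 867.8410 - 477.0680 = 390.7730 kJ
eta = 390.7730 / 867.8410 = 0.4503 = 45.0282%

W = 390.7730 kJ, eta = 45.0282%


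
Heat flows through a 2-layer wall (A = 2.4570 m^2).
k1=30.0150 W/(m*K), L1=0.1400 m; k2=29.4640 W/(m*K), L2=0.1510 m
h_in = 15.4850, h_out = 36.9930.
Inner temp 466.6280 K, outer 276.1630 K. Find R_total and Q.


R_conv_in = 1/(15.4850*2.4570) = 0.0263
R_1 = 0.1400/(30.0150*2.4570) = 0.0019
R_2 = 0.1510/(29.4640*2.4570) = 0.0021
R_conv_out = 1/(36.9930*2.4570) = 0.0110
R_total = 0.0413 K/W
Q = 190.4650 / 0.0413 = 4615.1135 W

R_total = 0.0413 K/W, Q = 4615.1135 W


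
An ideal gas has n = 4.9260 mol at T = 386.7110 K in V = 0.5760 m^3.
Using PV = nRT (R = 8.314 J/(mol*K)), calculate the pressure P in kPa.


P = nRT/V = 4.9260 * 8.314 * 386.7110 / 0.5760
= 15837.6577 / 0.5760 = 27495.9336 Pa = 27.4959 kPa

27.4959 kPa


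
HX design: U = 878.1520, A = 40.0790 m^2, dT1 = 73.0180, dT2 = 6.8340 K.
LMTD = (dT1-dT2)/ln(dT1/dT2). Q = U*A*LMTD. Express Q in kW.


LMTD = 27.9399 K
Q = 878.1520 * 40.0790 * 27.9399 = 983358.6737 W = 983.3587 kW

983.3587 kW


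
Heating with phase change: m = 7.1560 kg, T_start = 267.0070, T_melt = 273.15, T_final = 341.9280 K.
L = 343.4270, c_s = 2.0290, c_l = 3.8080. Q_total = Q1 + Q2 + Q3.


Q1 (sensible, solid) = 7.1560 * 2.0290 * 6.1430 = 89.1934 kJ
Q2 (latent) = 7.1560 * 343.4270 = 2457.5636 kJ
Q3 (sensible, liquid) = 7.1560 * 3.8080 * 68.7780 = 1874.2038 kJ
Q_total = 4420.9608 kJ

4420.9608 kJ


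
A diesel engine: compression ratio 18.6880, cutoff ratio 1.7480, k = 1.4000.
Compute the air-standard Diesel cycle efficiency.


r^(k-1) = 3.2257
rc^k = 2.1855
eta = 0.6490 = 64.9038%

64.9038%


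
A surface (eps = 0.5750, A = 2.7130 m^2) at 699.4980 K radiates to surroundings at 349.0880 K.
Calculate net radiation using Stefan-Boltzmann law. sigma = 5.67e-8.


T^4 = 2.3941e+11
Tsurr^4 = 1.4850e+10
Q = 0.5750 * 5.67e-8 * 2.7130 * 2.2456e+11 = 19862.5994 W

19862.5994 W


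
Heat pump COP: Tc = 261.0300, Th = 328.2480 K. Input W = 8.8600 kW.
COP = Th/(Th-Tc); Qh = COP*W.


COP = 328.2480 / 67.2180 = 4.8833
Qh = 4.8833 * 8.8600 = 43.2663 kW

COP = 4.8833, Qh = 43.2663 kW


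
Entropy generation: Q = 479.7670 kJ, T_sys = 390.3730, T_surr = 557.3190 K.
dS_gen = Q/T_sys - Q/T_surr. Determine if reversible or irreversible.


dS_sys = 479.7670/390.3730 = 1.2290 kJ/K
dS_surr = -479.7670/557.3190 = -0.8608 kJ/K
dS_gen = 1.2290 - 0.8608 = 0.3681 kJ/K (irreversible)

dS_gen = 0.3681 kJ/K, irreversible


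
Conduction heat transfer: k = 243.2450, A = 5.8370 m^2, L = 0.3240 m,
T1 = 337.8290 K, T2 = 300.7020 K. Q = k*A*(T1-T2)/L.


dT = 37.1270 K
Q = 243.2450 * 5.8370 * 37.1270 / 0.3240 = 162696.5947 W

162696.5947 W


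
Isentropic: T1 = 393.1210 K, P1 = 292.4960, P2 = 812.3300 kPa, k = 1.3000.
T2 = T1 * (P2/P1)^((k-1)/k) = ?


(k-1)/k = 0.2308
(P2/P1)^exp = 1.2658
T2 = 393.1210 * 1.2658 = 497.6206 K

497.6206 K


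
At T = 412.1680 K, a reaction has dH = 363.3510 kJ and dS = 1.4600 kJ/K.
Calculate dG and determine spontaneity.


T*dS = 412.1680 * 1.4600 = 601.7653 kJ
dG = 363.3510 - 601.7653 = -238.4143 kJ (spontaneous)

dG = -238.4143 kJ, spontaneous


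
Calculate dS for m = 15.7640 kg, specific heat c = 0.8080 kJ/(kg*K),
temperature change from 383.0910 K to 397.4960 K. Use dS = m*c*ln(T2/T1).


T2/T1 = 1.0376
ln(T2/T1) = 0.0369
dS = 15.7640 * 0.8080 * 0.0369 = 0.4702 kJ/K

0.4702 kJ/K


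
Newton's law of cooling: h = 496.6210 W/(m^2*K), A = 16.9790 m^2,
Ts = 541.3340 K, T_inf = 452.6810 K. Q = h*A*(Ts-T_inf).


dT = 88.6530 K
Q = 496.6210 * 16.9790 * 88.6530 = 747533.4399 W

747533.4399 W


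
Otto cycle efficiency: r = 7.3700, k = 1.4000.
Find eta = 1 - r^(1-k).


r^(k-1) = 2.2232
eta = 1 - 1/2.2232 = 0.5502 = 55.0207%

55.0207%


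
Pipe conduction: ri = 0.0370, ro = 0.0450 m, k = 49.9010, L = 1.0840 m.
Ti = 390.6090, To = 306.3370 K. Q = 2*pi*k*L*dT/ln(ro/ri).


dT = 84.2720 K
ln(ro/ri) = 0.1957
Q = 2*pi*49.9010*1.0840*84.2720 / 0.1957 = 146322.7859 W

146322.7859 W


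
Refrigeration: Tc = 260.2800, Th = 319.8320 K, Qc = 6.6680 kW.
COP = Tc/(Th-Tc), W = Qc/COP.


COP = 260.2800 / 59.5520 = 4.3706
W = 6.6680 / 4.3706 = 1.5256 kW

COP = 4.3706, W = 1.5256 kW


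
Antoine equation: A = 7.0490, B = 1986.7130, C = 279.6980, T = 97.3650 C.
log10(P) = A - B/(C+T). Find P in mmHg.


C+T = 377.0630
B/(C+T) = 5.2689
log10(P) = 7.0490 - 5.2689 = 1.7801
P = 10^1.7801 = 60.2677 mmHg

60.2677 mmHg


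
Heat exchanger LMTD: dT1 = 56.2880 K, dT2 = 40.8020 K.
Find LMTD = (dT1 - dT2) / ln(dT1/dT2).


dT1/dT2 = 1.3795
ln(dT1/dT2) = 0.3218
LMTD = 15.4860 / 0.3218 = 48.1305 K

48.1305 K


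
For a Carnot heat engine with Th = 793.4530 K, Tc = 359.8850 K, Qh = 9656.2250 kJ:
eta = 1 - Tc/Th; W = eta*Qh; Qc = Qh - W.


eta = 1 - 359.8850/793.4530 = 0.5464
W = 0.5464 * 9656.2250 = 5276.4690 kJ
Qc = 9656.2250 - 5276.4690 = 4379.7560 kJ

eta = 54.6432%, W = 5276.4690 kJ, Qc = 4379.7560 kJ


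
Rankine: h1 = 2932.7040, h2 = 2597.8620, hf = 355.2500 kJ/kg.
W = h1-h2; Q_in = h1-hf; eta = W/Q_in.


W = 334.8420 kJ/kg
Q_in = 2577.4540 kJ/kg
eta = 0.1299 = 12.9912%

eta = 12.9912%


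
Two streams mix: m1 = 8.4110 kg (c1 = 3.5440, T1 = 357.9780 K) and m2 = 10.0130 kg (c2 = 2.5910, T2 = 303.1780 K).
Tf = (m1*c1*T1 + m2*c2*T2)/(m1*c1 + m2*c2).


num = 18536.3712
den = 55.7523
Tf = 332.4774 K

332.4774 K


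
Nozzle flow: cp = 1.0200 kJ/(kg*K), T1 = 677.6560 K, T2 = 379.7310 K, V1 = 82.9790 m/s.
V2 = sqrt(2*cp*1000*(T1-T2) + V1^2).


dT = 297.9250 K
2*cp*1000*dT = 607767.0000
V1^2 = 6885.5144
V2 = sqrt(614652.5144) = 783.9978 m/s

783.9978 m/s


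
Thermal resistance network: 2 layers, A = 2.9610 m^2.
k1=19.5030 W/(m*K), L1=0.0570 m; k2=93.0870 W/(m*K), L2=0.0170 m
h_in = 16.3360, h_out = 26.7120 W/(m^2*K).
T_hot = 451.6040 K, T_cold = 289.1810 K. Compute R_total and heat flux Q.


R_conv_in = 1/(16.3360*2.9610) = 0.0207
R_1 = 0.0570/(19.5030*2.9610) = 0.0010
R_2 = 0.0170/(93.0870*2.9610) = 6.1677e-05
R_conv_out = 1/(26.7120*2.9610) = 0.0126
R_total = 0.0344 K/W
Q = 162.4230 / 0.0344 = 4726.3454 W

R_total = 0.0344 K/W, Q = 4726.3454 W


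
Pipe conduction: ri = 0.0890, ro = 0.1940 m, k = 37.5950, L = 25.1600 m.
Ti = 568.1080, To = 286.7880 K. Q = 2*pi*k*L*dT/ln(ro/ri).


dT = 281.3200 K
ln(ro/ri) = 0.7792
Q = 2*pi*37.5950*25.1600*281.3200 / 0.7792 = 2145656.0960 W

2145656.0960 W


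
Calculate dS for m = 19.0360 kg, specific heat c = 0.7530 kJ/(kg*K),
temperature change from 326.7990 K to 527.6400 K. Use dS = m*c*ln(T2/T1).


T2/T1 = 1.6146
ln(T2/T1) = 0.4791
dS = 19.0360 * 0.7530 * 0.4791 = 6.8670 kJ/K

6.8670 kJ/K


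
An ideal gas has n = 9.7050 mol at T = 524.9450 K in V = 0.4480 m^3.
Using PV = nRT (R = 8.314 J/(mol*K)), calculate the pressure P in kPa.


P = nRT/V = 9.7050 * 8.314 * 524.9450 / 0.4480
= 42356.4314 / 0.4480 = 94545.6059 Pa = 94.5456 kPa

94.5456 kPa


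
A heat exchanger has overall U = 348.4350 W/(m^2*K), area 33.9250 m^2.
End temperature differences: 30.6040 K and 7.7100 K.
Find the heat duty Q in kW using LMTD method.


LMTD = 16.6066 K
Q = 348.4350 * 33.9250 * 16.6066 = 196300.3554 W = 196.3004 kW

196.3004 kW


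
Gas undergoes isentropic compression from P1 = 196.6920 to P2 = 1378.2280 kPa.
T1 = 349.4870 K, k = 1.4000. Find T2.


(k-1)/k = 0.2857
(P2/P1)^exp = 1.7441
T2 = 349.4870 * 1.7441 = 609.5541 K

609.5541 K


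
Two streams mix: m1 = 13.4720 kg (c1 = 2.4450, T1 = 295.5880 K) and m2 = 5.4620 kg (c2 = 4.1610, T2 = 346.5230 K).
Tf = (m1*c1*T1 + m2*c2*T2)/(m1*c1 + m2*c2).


num = 17611.9455
den = 55.6664
Tf = 316.3836 K

316.3836 K


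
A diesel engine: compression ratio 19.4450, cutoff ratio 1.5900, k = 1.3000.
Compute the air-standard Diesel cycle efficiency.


r^(k-1) = 2.4358
rc^k = 1.8273
eta = 0.5572 = 55.7168%

55.7168%


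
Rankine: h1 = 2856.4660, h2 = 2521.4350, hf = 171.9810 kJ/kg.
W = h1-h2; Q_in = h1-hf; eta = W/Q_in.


W = 335.0310 kJ/kg
Q_in = 2684.4850 kJ/kg
eta = 0.1248 = 12.4803%

eta = 12.4803%


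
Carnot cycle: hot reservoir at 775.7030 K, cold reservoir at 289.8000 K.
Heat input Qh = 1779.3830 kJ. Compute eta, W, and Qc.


eta = 1 - 289.8000/775.7030 = 0.6264
W = 0.6264 * 1779.3830 = 1114.6116 kJ
Qc = 1779.3830 - 1114.6116 = 664.7714 kJ

eta = 62.6403%, W = 1114.6116 kJ, Qc = 664.7714 kJ


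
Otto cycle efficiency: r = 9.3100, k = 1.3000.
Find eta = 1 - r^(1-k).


r^(k-1) = 1.9529
eta = 1 - 1/1.9529 = 0.4879 = 48.7947%

48.7947%


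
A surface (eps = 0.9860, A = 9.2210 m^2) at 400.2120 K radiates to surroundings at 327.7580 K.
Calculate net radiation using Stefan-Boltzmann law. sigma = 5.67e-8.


T^4 = 2.5654e+10
Tsurr^4 = 1.1540e+10
Q = 0.9860 * 5.67e-8 * 9.2210 * 1.4114e+10 = 7275.9844 W

7275.9844 W


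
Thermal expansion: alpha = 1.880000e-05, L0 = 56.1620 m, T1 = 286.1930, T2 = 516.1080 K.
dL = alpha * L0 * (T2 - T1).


dT = 229.9150 K
dL = 1.880000e-05 * 56.1620 * 229.9150 = 0.242755 m
L_final = 56.404755 m

dL = 0.242755 m


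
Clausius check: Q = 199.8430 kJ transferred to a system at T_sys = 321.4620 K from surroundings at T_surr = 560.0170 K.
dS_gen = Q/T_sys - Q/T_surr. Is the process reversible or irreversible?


dS_sys = 199.8430/321.4620 = 0.6217 kJ/K
dS_surr = -199.8430/560.0170 = -0.3569 kJ/K
dS_gen = 0.6217 - 0.3569 = 0.2648 kJ/K (irreversible)

dS_gen = 0.2648 kJ/K, irreversible


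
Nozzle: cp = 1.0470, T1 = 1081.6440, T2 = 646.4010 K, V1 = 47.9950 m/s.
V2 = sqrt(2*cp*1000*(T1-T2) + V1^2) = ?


dT = 435.2430 K
2*cp*1000*dT = 911398.8420
V1^2 = 2303.5200
V2 = sqrt(913702.3620) = 955.8778 m/s

955.8778 m/s


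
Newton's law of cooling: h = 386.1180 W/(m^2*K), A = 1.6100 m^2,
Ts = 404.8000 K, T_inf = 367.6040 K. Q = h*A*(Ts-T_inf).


dT = 37.1960 K
Q = 386.1180 * 1.6100 * 37.1960 = 23122.8927 W

23122.8927 W


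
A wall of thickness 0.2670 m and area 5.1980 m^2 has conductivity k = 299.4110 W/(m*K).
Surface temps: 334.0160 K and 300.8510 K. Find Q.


dT = 33.1650 K
Q = 299.4110 * 5.1980 * 33.1650 / 0.2670 = 193318.2109 W

193318.2109 W


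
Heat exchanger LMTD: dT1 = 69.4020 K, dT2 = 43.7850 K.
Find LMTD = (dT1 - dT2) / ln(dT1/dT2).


dT1/dT2 = 1.5851
ln(dT1/dT2) = 0.4606
LMTD = 25.6170 / 0.4606 = 55.6136 K

55.6136 K


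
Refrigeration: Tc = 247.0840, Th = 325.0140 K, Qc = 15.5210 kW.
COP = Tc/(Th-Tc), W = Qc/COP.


COP = 247.0840 / 77.9300 = 3.1706
W = 15.5210 / 3.1706 = 4.8953 kW

COP = 3.1706, W = 4.8953 kW


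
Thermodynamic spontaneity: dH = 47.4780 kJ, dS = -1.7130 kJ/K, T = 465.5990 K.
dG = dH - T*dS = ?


T*dS = 465.5990 * -1.7130 = -797.5711 kJ
dG = 47.4780 + 797.5711 = 845.0491 kJ (non-spontaneous)

dG = 845.0491 kJ, non-spontaneous


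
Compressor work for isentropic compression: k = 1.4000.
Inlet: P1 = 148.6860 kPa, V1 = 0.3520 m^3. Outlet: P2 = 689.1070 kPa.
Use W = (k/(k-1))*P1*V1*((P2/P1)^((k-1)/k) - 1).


(k-1)/k = 0.2857
(P2/P1)^exp = 1.5499
W = 3.5000 * 148.6860 * 0.3520 * (1.5499 - 1) = 100.7227 kJ

100.7227 kJ


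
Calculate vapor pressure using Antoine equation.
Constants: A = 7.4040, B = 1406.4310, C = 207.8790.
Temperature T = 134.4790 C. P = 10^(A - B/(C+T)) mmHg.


C+T = 342.3580
B/(C+T) = 4.1081
log10(P) = 7.4040 - 4.1081 = 3.2959
P = 10^3.2959 = 1976.6461 mmHg

1976.6461 mmHg


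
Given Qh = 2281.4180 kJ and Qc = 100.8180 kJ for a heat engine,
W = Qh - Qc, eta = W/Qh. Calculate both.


W = 2281.4180 - 100.8180 = 2180.6000 kJ
eta = 2180.6000 / 2281.4180 = 0.9558 = 95.5809%

W = 2180.6000 kJ, eta = 95.5809%


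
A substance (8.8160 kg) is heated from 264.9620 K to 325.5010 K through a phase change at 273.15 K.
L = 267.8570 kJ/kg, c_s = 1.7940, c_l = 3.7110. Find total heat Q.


Q1 (sensible, solid) = 8.8160 * 1.7940 * 8.1880 = 129.5006 kJ
Q2 (latent) = 8.8160 * 267.8570 = 2361.4273 kJ
Q3 (sensible, liquid) = 8.8160 * 3.7110 * 52.3510 = 1712.7245 kJ
Q_total = 4203.6525 kJ

4203.6525 kJ


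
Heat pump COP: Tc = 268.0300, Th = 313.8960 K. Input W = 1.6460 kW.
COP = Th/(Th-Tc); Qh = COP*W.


COP = 313.8960 / 45.8660 = 6.8438
Qh = 6.8438 * 1.6460 = 11.2648 kW

COP = 6.8438, Qh = 11.2648 kW


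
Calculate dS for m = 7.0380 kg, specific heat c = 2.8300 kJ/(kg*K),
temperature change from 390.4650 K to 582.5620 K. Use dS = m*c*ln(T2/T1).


T2/T1 = 1.4920
ln(T2/T1) = 0.4001
dS = 7.0380 * 2.8300 * 0.4001 = 7.9690 kJ/K

7.9690 kJ/K


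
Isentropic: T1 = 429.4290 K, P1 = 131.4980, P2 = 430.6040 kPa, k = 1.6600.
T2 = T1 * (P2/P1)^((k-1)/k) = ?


(k-1)/k = 0.3976
(P2/P1)^exp = 1.6026
T2 = 429.4290 * 1.6026 = 688.1983 K

688.1983 K


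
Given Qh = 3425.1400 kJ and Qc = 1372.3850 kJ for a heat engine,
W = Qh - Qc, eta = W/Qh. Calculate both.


W = 3425.1400 - 1372.3850 = 2052.7550 kJ
eta = 2052.7550 / 3425.1400 = 0.5993 = 59.9320%

W = 2052.7550 kJ, eta = 59.9320%


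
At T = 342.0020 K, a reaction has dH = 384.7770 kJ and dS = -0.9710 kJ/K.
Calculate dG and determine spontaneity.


T*dS = 342.0020 * -0.9710 = -332.0839 kJ
dG = 384.7770 + 332.0839 = 716.8609 kJ (non-spontaneous)

dG = 716.8609 kJ, non-spontaneous


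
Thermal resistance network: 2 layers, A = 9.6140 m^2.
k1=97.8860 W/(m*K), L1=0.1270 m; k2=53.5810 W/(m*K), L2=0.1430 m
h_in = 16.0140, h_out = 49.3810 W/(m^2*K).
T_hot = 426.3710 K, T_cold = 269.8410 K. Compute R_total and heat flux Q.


R_conv_in = 1/(16.0140*9.6140) = 0.0065
R_1 = 0.1270/(97.8860*9.6140) = 0.0001
R_2 = 0.1430/(53.5810*9.6140) = 0.0003
R_conv_out = 1/(49.3810*9.6140) = 0.0021
R_total = 0.0090 K/W
Q = 156.5300 / 0.0090 = 17364.8586 W

R_total = 0.0090 K/W, Q = 17364.8586 W


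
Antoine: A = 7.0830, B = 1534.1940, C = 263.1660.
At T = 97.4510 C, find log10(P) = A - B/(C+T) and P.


C+T = 360.6170
B/(C+T) = 4.2544
log10(P) = 7.0830 - 4.2544 = 2.8286
P = 10^2.8286 = 673.9714 mmHg

673.9714 mmHg


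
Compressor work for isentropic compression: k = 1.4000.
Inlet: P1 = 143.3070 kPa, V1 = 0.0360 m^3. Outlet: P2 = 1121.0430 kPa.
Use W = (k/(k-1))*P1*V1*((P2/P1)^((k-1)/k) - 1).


(k-1)/k = 0.2857
(P2/P1)^exp = 1.7999
W = 3.5000 * 143.3070 * 0.0360 * (1.7999 - 1) = 14.4432 kJ

14.4432 kJ


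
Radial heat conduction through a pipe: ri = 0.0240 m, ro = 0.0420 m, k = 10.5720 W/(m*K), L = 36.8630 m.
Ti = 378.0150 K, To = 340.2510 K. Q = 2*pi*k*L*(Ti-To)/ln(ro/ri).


dT = 37.7640 K
ln(ro/ri) = 0.5596
Q = 2*pi*10.5720*36.8630*37.7640 / 0.5596 = 165240.2067 W

165240.2067 W


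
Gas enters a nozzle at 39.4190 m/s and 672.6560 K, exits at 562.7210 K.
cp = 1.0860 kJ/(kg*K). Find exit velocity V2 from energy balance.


dT = 109.9350 K
2*cp*1000*dT = 238778.8200
V1^2 = 1553.8576
V2 = sqrt(240332.6776) = 490.2374 m/s

490.2374 m/s


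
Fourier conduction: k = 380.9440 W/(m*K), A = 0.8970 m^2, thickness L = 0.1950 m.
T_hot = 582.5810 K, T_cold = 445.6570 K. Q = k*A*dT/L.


dT = 136.9240 K
Q = 380.9440 * 0.8970 * 136.9240 / 0.1950 = 239937.7308 W

239937.7308 W


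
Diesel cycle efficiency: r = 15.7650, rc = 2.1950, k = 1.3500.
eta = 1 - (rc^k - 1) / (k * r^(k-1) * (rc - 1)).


r^(k-1) = 2.6254
rc^k = 2.8903
eta = 0.5537 = 55.3700%

55.3700%


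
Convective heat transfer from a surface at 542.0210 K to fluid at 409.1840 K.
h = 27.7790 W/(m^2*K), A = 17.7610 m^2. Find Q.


dT = 132.8370 K
Q = 27.7790 * 17.7610 * 132.8370 = 65539.4935 W

65539.4935 W


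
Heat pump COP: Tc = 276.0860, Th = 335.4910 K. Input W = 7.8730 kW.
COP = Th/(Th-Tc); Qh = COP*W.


COP = 335.4910 / 59.4050 = 5.6475
Qh = 5.6475 * 7.8730 = 44.4629 kW

COP = 5.6475, Qh = 44.4629 kW


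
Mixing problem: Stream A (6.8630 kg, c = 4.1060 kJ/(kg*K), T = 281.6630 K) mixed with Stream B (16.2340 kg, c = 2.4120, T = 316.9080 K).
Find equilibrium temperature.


num = 20346.0953
den = 67.3359
Tf = 302.1583 K

302.1583 K


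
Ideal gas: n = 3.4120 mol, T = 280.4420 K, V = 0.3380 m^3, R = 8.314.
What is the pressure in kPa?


P = nRT/V = 3.4120 * 8.314 * 280.4420 / 0.3380
= 7955.4014 / 0.3380 = 23536.6906 Pa = 23.5367 kPa

23.5367 kPa


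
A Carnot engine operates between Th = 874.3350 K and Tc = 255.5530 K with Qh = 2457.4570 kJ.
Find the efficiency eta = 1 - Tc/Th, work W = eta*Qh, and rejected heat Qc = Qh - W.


eta = 1 - 255.5530/874.3350 = 0.7077
W = 0.7077 * 2457.4570 = 1739.1848 kJ
Qc = 2457.4570 - 1739.1848 = 718.2722 kJ

eta = 70.7717%, W = 1739.1848 kJ, Qc = 718.2722 kJ


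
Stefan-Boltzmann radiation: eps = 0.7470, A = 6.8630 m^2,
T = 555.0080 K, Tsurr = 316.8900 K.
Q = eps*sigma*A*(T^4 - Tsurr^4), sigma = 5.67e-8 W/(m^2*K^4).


T^4 = 9.4885e+10
Tsurr^4 = 1.0084e+10
Q = 0.7470 * 5.67e-8 * 6.8630 * 8.4801e+10 = 24650.0508 W

24650.0508 W


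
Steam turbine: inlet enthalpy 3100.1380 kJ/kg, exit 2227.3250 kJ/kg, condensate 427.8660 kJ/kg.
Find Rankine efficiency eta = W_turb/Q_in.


W = 872.8130 kJ/kg
Q_in = 2672.2720 kJ/kg
eta = 0.3266 = 32.6618%

eta = 32.6618%


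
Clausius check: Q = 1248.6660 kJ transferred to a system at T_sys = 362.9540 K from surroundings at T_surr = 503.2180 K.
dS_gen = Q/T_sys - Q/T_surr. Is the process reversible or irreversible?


dS_sys = 1248.6660/362.9540 = 3.4403 kJ/K
dS_surr = -1248.6660/503.2180 = -2.4814 kJ/K
dS_gen = 3.4403 - 2.4814 = 0.9589 kJ/K (irreversible)

dS_gen = 0.9589 kJ/K, irreversible


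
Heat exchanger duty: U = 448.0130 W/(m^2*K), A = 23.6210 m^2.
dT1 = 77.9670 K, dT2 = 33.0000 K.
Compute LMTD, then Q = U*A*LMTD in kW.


LMTD = 52.3007 K
Q = 448.0130 * 23.6210 * 52.3007 = 553472.9903 W = 553.4730 kW

553.4730 kW


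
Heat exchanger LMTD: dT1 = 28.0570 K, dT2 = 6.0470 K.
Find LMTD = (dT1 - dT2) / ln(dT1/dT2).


dT1/dT2 = 4.6398
ln(dT1/dT2) = 1.5347
LMTD = 22.0100 / 1.5347 = 14.3418 K

14.3418 K


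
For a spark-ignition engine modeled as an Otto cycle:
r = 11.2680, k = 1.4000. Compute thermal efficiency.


r^(k-1) = 2.6347
eta = 1 - 1/2.6347 = 0.6205 = 62.0457%

62.0457%


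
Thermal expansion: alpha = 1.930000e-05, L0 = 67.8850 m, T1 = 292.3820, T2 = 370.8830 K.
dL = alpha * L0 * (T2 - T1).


dT = 78.5010 K
dL = 1.930000e-05 * 67.8850 * 78.5010 = 0.102850 m
L_final = 67.987850 m

dL = 0.102850 m


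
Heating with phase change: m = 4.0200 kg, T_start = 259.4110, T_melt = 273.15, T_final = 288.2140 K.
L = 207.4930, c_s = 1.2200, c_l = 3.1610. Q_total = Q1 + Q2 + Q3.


Q1 (sensible, solid) = 4.0200 * 1.2200 * 13.7390 = 67.3816 kJ
Q2 (latent) = 4.0200 * 207.4930 = 834.1219 kJ
Q3 (sensible, liquid) = 4.0200 * 3.1610 * 15.0640 = 191.4216 kJ
Q_total = 1092.9250 kJ

1092.9250 kJ


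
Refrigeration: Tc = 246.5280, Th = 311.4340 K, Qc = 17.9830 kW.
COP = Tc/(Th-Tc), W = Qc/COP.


COP = 246.5280 / 64.9060 = 3.7982
W = 17.9830 / 3.7982 = 4.7346 kW

COP = 3.7982, W = 4.7346 kW


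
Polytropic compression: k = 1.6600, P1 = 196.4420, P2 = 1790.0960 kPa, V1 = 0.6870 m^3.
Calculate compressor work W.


(k-1)/k = 0.3976
(P2/P1)^exp = 2.4074
W = 2.5152 * 196.4420 * 0.6870 * (2.4074 - 1) = 477.7120 kJ

477.7120 kJ


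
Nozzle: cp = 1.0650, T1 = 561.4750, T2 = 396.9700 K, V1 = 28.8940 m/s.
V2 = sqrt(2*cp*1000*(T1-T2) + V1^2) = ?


dT = 164.5050 K
2*cp*1000*dT = 350395.6500
V1^2 = 834.8632
V2 = sqrt(351230.5132) = 592.6470 m/s

592.6470 m/s


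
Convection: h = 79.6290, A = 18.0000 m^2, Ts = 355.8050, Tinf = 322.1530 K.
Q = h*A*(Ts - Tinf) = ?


dT = 33.6520 K
Q = 79.6290 * 18.0000 * 33.6520 = 48234.1519 W

48234.1519 W


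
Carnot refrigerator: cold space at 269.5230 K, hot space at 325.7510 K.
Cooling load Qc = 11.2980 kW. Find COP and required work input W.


COP = 269.5230 / 56.2280 = 4.7934
W = 11.2980 / 4.7934 = 2.3570 kW

COP = 4.7934, W = 2.3570 kW


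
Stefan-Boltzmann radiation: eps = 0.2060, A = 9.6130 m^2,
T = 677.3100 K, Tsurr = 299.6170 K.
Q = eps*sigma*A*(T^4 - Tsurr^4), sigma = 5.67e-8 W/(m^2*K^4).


T^4 = 2.1045e+11
Tsurr^4 = 8.0587e+09
Q = 0.2060 * 5.67e-8 * 9.6130 * 2.0239e+11 = 22724.9057 W

22724.9057 W


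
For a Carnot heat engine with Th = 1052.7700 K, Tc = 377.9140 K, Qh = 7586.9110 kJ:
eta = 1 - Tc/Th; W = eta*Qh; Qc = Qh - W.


eta = 1 - 377.9140/1052.7700 = 0.6410
W = 0.6410 * 7586.9110 = 4863.4292 kJ
Qc = 7586.9110 - 4863.4292 = 2723.4818 kJ

eta = 64.1029%, W = 4863.4292 kJ, Qc = 2723.4818 kJ


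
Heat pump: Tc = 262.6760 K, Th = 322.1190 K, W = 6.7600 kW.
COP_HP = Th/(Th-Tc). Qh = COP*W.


COP = 322.1190 / 59.4430 = 5.4190
Qh = 5.4190 * 6.7600 = 36.6321 kW

COP = 5.4190, Qh = 36.6321 kW


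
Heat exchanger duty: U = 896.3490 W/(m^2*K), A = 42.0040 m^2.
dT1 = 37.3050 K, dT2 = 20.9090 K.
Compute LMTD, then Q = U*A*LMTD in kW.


LMTD = 28.3203 K
Q = 896.3490 * 42.0040 * 28.3203 = 1066268.0145 W = 1066.2680 kW

1066.2680 kW


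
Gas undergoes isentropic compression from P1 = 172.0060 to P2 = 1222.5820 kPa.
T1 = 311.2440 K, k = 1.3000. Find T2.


(k-1)/k = 0.2308
(P2/P1)^exp = 1.5724
T2 = 311.2440 * 1.5724 = 489.3900 K

489.3900 K


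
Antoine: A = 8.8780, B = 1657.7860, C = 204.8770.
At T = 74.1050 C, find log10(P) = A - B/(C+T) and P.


C+T = 278.9820
B/(C+T) = 5.9423
log10(P) = 8.8780 - 5.9423 = 2.9357
P = 10^2.9357 = 862.4448 mmHg

862.4448 mmHg


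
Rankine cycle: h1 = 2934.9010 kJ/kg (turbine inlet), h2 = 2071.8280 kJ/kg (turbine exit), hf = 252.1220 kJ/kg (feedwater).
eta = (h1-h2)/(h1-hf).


W = 863.0730 kJ/kg
Q_in = 2682.7790 kJ/kg
eta = 0.3217 = 32.1709%

eta = 32.1709%


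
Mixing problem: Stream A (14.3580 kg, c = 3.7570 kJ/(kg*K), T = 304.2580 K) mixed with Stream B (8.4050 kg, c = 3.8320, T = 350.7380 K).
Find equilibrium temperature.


num = 27709.1466
den = 86.1510
Tf = 321.6348 K

321.6348 K


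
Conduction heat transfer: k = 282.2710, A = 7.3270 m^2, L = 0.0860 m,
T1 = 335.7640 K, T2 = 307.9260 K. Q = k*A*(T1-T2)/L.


dT = 27.8380 K
Q = 282.2710 * 7.3270 * 27.8380 / 0.0860 = 669471.4063 W

669471.4063 W


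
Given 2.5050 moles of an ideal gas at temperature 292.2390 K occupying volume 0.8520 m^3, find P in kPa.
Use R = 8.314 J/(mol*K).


P = nRT/V = 2.5050 * 8.314 * 292.2390 / 0.8520
= 6086.3360 / 0.8520 = 7143.5868 Pa = 7.1436 kPa

7.1436 kPa


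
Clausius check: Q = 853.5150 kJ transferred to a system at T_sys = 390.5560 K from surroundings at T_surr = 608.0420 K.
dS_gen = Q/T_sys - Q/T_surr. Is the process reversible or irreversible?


dS_sys = 853.5150/390.5560 = 2.1854 kJ/K
dS_surr = -853.5150/608.0420 = -1.4037 kJ/K
dS_gen = 2.1854 - 1.4037 = 0.7817 kJ/K (irreversible)

dS_gen = 0.7817 kJ/K, irreversible


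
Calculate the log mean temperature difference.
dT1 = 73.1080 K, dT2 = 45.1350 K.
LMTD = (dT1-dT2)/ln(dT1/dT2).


dT1/dT2 = 1.6198
ln(dT1/dT2) = 0.4823
LMTD = 27.9730 / 0.4823 = 58.0016 K

58.0016 K


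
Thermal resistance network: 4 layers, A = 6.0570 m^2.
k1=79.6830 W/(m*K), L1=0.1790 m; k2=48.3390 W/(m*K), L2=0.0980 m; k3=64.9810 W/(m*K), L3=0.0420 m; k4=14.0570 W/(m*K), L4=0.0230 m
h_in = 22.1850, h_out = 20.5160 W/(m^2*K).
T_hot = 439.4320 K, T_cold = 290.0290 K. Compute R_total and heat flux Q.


R_conv_in = 1/(22.1850*6.0570) = 0.0074
R_1 = 0.1790/(79.6830*6.0570) = 0.0004
R_2 = 0.0980/(48.3390*6.0570) = 0.0003
R_3 = 0.0420/(64.9810*6.0570) = 0.0001
R_4 = 0.0230/(14.0570*6.0570) = 0.0003
R_conv_out = 1/(20.5160*6.0570) = 0.0080
R_total = 0.0166 K/W
Q = 149.4030 / 0.0166 = 9015.6002 W

R_total = 0.0166 K/W, Q = 9015.6002 W


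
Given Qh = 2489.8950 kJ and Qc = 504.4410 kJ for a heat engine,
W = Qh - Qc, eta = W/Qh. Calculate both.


W = 2489.8950 - 504.4410 = 1985.4540 kJ
eta = 1985.4540 / 2489.8950 = 0.7974 = 79.7405%

W = 1985.4540 kJ, eta = 79.7405%


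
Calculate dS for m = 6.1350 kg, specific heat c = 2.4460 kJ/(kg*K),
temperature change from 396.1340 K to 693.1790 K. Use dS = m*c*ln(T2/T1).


T2/T1 = 1.7499
ln(T2/T1) = 0.5595
dS = 6.1350 * 2.4460 * 0.5595 = 8.3965 kJ/K

8.3965 kJ/K


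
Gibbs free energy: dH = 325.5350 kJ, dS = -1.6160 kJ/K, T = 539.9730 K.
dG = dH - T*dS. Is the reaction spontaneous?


T*dS = 539.9730 * -1.6160 = -872.5964 kJ
dG = 325.5350 + 872.5964 = 1198.1314 kJ (non-spontaneous)

dG = 1198.1314 kJ, non-spontaneous


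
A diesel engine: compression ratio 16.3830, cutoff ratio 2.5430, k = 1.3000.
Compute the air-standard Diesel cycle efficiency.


r^(k-1) = 2.3138
rc^k = 3.3647
eta = 0.4905 = 49.0488%

49.0488%


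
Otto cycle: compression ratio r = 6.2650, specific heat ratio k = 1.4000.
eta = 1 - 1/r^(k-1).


r^(k-1) = 2.0834
eta = 1 - 1/2.0834 = 0.5200 = 52.0011%

52.0011%


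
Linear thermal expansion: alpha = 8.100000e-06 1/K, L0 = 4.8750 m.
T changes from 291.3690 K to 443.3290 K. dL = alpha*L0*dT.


dT = 151.9600 K
dL = 8.100000e-06 * 4.8750 * 151.9600 = 0.006001 m
L_final = 4.881001 m

dL = 0.006001 m


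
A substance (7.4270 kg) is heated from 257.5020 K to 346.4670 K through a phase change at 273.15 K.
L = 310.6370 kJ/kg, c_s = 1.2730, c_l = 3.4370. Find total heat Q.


Q1 (sensible, solid) = 7.4270 * 1.2730 * 15.6480 = 147.9451 kJ
Q2 (latent) = 7.4270 * 310.6370 = 2307.1010 kJ
Q3 (sensible, liquid) = 7.4270 * 3.4370 * 73.3170 = 1871.5337 kJ
Q_total = 4326.5798 kJ

4326.5798 kJ


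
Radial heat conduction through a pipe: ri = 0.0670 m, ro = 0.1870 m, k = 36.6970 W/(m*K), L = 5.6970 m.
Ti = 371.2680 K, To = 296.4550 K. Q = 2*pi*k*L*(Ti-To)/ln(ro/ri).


dT = 74.8130 K
ln(ro/ri) = 1.0264
Q = 2*pi*36.6970*5.6970*74.8130 / 1.0264 = 95743.7223 W

95743.7223 W


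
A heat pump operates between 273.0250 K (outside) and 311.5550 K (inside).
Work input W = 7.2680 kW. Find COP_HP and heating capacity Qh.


COP = 311.5550 / 38.5300 = 8.0860
Qh = 8.0860 * 7.2680 = 58.7693 kW

COP = 8.0860, Qh = 58.7693 kW


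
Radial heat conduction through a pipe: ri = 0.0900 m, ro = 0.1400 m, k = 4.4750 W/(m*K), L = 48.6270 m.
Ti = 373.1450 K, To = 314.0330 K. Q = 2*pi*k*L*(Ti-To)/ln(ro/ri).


dT = 59.1120 K
ln(ro/ri) = 0.4418
Q = 2*pi*4.4750*48.6270*59.1120 / 0.4418 = 182922.9229 W

182922.9229 W


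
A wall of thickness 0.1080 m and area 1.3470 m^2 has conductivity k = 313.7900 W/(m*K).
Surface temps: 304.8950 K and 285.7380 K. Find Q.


dT = 19.1570 K
Q = 313.7900 * 1.3470 * 19.1570 / 0.1080 = 74973.9580 W

74973.9580 W


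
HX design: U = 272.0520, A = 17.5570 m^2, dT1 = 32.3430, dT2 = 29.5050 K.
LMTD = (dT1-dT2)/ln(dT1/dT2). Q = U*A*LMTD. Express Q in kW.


LMTD = 30.9023 K
Q = 272.0520 * 17.5570 * 30.9023 = 147602.1906 W = 147.6022 kW

147.6022 kW


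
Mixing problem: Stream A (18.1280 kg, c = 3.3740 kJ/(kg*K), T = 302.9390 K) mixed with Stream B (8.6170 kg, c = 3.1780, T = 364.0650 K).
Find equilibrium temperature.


num = 28498.7789
den = 88.5487
Tf = 321.8430 K

321.8430 K


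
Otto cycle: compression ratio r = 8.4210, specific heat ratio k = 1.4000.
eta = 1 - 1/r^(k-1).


r^(k-1) = 2.3450
eta = 1 - 1/2.3450 = 0.5736 = 57.3563%

57.3563%


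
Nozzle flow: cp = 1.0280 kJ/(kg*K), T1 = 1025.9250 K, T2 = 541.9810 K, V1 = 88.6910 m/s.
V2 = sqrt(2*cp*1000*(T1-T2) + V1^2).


dT = 483.9440 K
2*cp*1000*dT = 994988.8640
V1^2 = 7866.0935
V2 = sqrt(1002854.9575) = 1001.4265 m/s

1001.4265 m/s


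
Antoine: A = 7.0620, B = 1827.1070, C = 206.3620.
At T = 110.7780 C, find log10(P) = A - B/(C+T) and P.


C+T = 317.1400
B/(C+T) = 5.7612
log10(P) = 7.0620 - 5.7612 = 1.3008
P = 10^1.3008 = 19.9894 mmHg

19.9894 mmHg


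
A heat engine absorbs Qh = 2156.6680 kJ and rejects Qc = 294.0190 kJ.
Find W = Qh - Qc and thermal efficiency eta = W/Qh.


W = 2156.6680 - 294.0190 = 1862.6490 kJ
eta = 1862.6490 / 2156.6680 = 0.8637 = 86.3670%

W = 1862.6490 kJ, eta = 86.3670%


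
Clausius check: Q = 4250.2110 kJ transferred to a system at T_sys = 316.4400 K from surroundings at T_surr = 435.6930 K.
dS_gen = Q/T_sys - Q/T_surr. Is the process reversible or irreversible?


dS_sys = 4250.2110/316.4400 = 13.4313 kJ/K
dS_surr = -4250.2110/435.6930 = -9.7551 kJ/K
dS_gen = 13.4313 - 9.7551 = 3.6763 kJ/K (irreversible)

dS_gen = 3.6763 kJ/K, irreversible


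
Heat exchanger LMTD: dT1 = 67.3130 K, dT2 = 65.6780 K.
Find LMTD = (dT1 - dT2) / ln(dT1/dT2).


dT1/dT2 = 1.0249
ln(dT1/dT2) = 0.0246
LMTD = 1.6350 / 0.0246 = 66.4921 K

66.4921 K


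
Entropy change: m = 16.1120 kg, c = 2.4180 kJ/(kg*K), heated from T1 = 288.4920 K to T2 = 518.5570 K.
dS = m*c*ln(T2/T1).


T2/T1 = 1.7975
ln(T2/T1) = 0.5864
dS = 16.1120 * 2.4180 * 0.5864 = 22.8448 kJ/K

22.8448 kJ/K


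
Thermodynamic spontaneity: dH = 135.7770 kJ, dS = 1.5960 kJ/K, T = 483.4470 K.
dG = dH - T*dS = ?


T*dS = 483.4470 * 1.5960 = 771.5814 kJ
dG = 135.7770 - 771.5814 = -635.8044 kJ (spontaneous)

dG = -635.8044 kJ, spontaneous


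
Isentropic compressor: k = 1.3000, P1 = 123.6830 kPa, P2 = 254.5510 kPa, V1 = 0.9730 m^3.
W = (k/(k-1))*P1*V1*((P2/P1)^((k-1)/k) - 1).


(k-1)/k = 0.2308
(P2/P1)^exp = 1.1812
W = 4.3333 * 123.6830 * 0.9730 * (1.1812 - 1) = 94.5145 kJ

94.5145 kJ


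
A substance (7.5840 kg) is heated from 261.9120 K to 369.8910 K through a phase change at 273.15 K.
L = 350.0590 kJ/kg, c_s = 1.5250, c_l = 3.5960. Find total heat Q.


Q1 (sensible, solid) = 7.5840 * 1.5250 * 11.2380 = 129.9742 kJ
Q2 (latent) = 7.5840 * 350.0590 = 2654.8475 kJ
Q3 (sensible, liquid) = 7.5840 * 3.5960 * 96.7410 = 2638.3267 kJ
Q_total = 5423.1484 kJ

5423.1484 kJ


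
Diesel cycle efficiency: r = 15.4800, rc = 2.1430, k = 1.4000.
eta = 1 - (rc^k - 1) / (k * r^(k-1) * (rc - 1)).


r^(k-1) = 2.9916
rc^k = 2.9069
eta = 0.6017 = 60.1667%

60.1667%


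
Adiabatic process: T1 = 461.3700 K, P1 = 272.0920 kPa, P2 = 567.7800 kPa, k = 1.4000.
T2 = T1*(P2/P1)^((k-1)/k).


(k-1)/k = 0.2857
(P2/P1)^exp = 1.2339
T2 = 461.3700 * 1.2339 = 569.2786 K

569.2786 K


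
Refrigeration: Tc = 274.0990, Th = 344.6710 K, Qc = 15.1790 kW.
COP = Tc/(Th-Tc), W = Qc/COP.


COP = 274.0990 / 70.5720 = 3.8840
W = 15.1790 / 3.8840 = 3.9081 kW

COP = 3.8840, W = 3.9081 kW


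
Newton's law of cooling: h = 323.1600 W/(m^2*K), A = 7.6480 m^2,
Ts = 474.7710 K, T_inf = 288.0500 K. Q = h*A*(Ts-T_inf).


dT = 186.7210 K
Q = 323.1600 * 7.6480 * 186.7210 = 461486.1199 W

461486.1199 W


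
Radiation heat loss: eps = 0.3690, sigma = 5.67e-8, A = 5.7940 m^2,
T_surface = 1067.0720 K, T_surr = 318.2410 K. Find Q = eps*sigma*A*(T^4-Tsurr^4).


T^4 = 1.2965e+12
Tsurr^4 = 1.0257e+10
Q = 0.3690 * 5.67e-8 * 5.7940 * 1.2862e+12 = 155924.1199 W

155924.1199 W


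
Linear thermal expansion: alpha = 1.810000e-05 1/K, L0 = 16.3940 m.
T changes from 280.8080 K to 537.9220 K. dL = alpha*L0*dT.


dT = 257.1140 K
dL = 1.810000e-05 * 16.3940 * 257.1140 = 0.076294 m
L_final = 16.470294 m

dL = 0.076294 m


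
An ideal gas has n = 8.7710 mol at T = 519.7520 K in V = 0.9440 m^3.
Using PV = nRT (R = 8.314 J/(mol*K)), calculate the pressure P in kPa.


P = nRT/V = 8.7710 * 8.314 * 519.7520 / 0.9440
= 37901.4042 / 0.9440 = 40149.7926 Pa = 40.1498 kPa

40.1498 kPa


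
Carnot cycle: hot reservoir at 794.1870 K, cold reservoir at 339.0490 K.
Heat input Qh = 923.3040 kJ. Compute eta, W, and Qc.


eta = 1 - 339.0490/794.1870 = 0.5731
W = 0.5731 * 923.3040 = 529.1332 kJ
Qc = 923.3040 - 529.1332 = 394.1708 kJ

eta = 57.3087%, W = 529.1332 kJ, Qc = 394.1708 kJ


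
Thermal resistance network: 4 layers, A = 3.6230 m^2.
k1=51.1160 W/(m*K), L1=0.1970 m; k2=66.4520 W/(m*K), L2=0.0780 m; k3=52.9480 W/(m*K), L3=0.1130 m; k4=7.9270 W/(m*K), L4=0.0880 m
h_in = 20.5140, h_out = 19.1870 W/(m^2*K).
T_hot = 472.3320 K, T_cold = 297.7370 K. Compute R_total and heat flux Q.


R_conv_in = 1/(20.5140*3.6230) = 0.0135
R_1 = 0.1970/(51.1160*3.6230) = 0.0011
R_2 = 0.0780/(66.4520*3.6230) = 0.0003
R_3 = 0.1130/(52.9480*3.6230) = 0.0006
R_4 = 0.0880/(7.9270*3.6230) = 0.0031
R_conv_out = 1/(19.1870*3.6230) = 0.0144
R_total = 0.0329 K/W
Q = 174.5950 / 0.0329 = 5309.8527 W

R_total = 0.0329 K/W, Q = 5309.8527 W


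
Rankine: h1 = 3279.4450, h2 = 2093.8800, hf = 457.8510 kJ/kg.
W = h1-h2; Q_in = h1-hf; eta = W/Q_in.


W = 1185.5650 kJ/kg
Q_in = 2821.5940 kJ/kg
eta = 0.4202 = 42.0176%

eta = 42.0176%


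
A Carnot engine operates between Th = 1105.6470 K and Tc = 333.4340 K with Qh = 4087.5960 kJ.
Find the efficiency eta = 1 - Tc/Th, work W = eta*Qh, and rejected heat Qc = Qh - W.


eta = 1 - 333.4340/1105.6470 = 0.6984
W = 0.6984 * 4087.5960 = 2854.8848 kJ
Qc = 4087.5960 - 2854.8848 = 1232.7112 kJ

eta = 69.8426%, W = 2854.8848 kJ, Qc = 1232.7112 kJ


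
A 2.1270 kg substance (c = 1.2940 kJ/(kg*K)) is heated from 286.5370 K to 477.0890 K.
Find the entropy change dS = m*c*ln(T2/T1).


T2/T1 = 1.6650
ln(T2/T1) = 0.5098
dS = 2.1270 * 1.2940 * 0.5098 = 1.4032 kJ/K

1.4032 kJ/K


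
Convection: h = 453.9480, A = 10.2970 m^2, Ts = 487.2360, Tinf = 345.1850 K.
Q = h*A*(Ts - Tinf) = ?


dT = 142.0510 K
Q = 453.9480 * 10.2970 * 142.0510 = 663989.3524 W

663989.3524 W


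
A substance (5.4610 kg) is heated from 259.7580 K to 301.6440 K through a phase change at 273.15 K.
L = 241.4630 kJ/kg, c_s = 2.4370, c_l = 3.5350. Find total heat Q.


Q1 (sensible, solid) = 5.4610 * 2.4370 * 13.3920 = 178.2269 kJ
Q2 (latent) = 5.4610 * 241.4630 = 1318.6294 kJ
Q3 (sensible, liquid) = 5.4610 * 3.5350 * 28.4940 = 550.0663 kJ
Q_total = 2046.9226 kJ

2046.9226 kJ


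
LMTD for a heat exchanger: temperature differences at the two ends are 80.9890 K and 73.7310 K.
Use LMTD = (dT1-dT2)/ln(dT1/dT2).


dT1/dT2 = 1.0984
ln(dT1/dT2) = 0.0939
LMTD = 7.2580 / 0.0939 = 77.3032 K

77.3032 K


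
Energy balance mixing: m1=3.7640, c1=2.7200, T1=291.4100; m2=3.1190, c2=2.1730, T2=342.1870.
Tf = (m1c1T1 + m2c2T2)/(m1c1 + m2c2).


num = 5302.6811
den = 17.0157
Tf = 311.6352 K

311.6352 K


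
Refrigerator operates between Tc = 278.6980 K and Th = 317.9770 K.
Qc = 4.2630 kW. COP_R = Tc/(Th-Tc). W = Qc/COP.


COP = 278.6980 / 39.2790 = 7.0953
W = 4.2630 / 7.0953 = 0.6008 kW

COP = 7.0953, W = 0.6008 kW


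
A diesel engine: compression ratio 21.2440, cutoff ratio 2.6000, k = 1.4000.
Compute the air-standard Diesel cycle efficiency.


r^(k-1) = 3.3954
rc^k = 3.8103
eta = 0.6305 = 63.0500%

63.0500%


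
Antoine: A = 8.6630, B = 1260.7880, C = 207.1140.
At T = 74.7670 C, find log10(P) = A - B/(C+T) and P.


C+T = 281.8810
B/(C+T) = 4.4728
log10(P) = 8.6630 - 4.4728 = 4.1902
P = 10^4.1902 = 15496.4823 mmHg

15496.4823 mmHg


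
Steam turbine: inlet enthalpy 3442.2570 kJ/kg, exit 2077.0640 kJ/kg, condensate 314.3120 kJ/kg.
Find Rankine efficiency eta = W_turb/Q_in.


W = 1365.1930 kJ/kg
Q_in = 3127.9450 kJ/kg
eta = 0.4365 = 43.6450%

eta = 43.6450%


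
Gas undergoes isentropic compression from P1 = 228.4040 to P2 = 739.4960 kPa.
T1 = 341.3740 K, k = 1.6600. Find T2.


(k-1)/k = 0.3976
(P2/P1)^exp = 1.5954
T2 = 341.3740 * 1.5954 = 544.6203 K

544.6203 K


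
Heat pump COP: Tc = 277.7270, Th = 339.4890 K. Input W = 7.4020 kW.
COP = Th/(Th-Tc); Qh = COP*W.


COP = 339.4890 / 61.7620 = 5.4967
Qh = 5.4967 * 7.4020 = 40.6868 kW

COP = 5.4967, Qh = 40.6868 kW


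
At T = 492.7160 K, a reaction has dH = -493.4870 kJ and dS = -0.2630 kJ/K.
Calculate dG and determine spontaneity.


T*dS = 492.7160 * -0.2630 = -129.5843 kJ
dG = -493.4870 + 129.5843 = -363.9027 kJ (spontaneous)

dG = -363.9027 kJ, spontaneous


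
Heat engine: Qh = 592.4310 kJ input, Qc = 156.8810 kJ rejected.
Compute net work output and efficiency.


W = 592.4310 - 156.8810 = 435.5500 kJ
eta = 435.5500 / 592.4310 = 0.7352 = 73.5191%

W = 435.5500 kJ, eta = 73.5191%


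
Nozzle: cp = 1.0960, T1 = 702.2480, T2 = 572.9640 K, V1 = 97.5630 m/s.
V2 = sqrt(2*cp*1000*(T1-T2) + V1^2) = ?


dT = 129.2840 K
2*cp*1000*dT = 283390.5280
V1^2 = 9518.5390
V2 = sqrt(292909.0670) = 541.2107 m/s

541.2107 m/s


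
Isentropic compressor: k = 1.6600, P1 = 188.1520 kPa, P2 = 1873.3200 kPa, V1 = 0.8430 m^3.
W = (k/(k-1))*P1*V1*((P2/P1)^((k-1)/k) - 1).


(k-1)/k = 0.3976
(P2/P1)^exp = 2.4937
W = 2.5152 * 188.1520 * 0.8430 * (2.4937 - 1) = 595.8687 kJ

595.8687 kJ


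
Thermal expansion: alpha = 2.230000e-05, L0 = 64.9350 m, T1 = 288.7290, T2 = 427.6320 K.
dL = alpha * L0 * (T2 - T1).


dT = 138.9030 K
dL = 2.230000e-05 * 64.9350 * 138.9030 = 0.201139 m
L_final = 65.136139 m

dL = 0.201139 m


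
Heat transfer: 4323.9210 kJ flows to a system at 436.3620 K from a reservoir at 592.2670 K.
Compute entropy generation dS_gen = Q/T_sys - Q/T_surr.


dS_sys = 4323.9210/436.3620 = 9.9090 kJ/K
dS_surr = -4323.9210/592.2670 = -7.3006 kJ/K
dS_gen = 9.9090 - 7.3006 = 2.6084 kJ/K (irreversible)

dS_gen = 2.6084 kJ/K, irreversible


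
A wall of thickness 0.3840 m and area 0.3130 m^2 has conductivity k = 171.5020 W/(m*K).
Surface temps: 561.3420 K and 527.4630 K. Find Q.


dT = 33.8790 K
Q = 171.5020 * 0.3130 * 33.8790 / 0.3840 = 4736.0130 W

4736.0130 W


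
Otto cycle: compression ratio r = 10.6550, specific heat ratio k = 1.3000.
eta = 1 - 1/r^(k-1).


r^(k-1) = 2.0336
eta = 1 - 1/2.0336 = 0.5083 = 50.8262%

50.8262%


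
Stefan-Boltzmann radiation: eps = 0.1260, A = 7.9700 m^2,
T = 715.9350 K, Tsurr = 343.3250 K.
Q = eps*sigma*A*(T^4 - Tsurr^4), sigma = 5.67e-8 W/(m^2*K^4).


T^4 = 2.6272e+11
Tsurr^4 = 1.3894e+10
Q = 0.1260 * 5.67e-8 * 7.9700 * 2.4883e+11 = 14168.0247 W

14168.0247 W


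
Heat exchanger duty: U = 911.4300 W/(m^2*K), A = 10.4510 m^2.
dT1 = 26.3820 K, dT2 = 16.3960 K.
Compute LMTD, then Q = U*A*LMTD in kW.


LMTD = 20.9947 K
Q = 911.4300 * 10.4510 * 20.9947 = 199981.6732 W = 199.9817 kW

199.9817 kW


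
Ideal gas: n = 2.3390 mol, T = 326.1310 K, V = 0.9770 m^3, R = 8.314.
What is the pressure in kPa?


P = nRT/V = 2.3390 * 8.314 * 326.1310 / 0.9770
= 6342.0889 / 0.9770 = 6491.3909 Pa = 6.4914 kPa

6.4914 kPa


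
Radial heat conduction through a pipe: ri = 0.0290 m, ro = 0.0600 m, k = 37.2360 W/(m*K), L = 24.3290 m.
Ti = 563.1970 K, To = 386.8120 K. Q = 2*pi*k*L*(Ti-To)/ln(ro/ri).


dT = 176.3850 K
ln(ro/ri) = 0.7270
Q = 2*pi*37.2360*24.3290*176.3850 / 0.7270 = 1380909.6875 W

1380909.6875 W


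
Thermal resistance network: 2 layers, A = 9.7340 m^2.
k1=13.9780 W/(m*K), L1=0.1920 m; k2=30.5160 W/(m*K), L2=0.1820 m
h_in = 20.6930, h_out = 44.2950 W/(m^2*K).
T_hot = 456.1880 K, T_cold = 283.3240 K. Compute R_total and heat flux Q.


R_conv_in = 1/(20.6930*9.7340) = 0.0050
R_1 = 0.1920/(13.9780*9.7340) = 0.0014
R_2 = 0.1820/(30.5160*9.7340) = 0.0006
R_conv_out = 1/(44.2950*9.7340) = 0.0023
R_total = 0.0093 K/W
Q = 172.8640 / 0.0093 = 18572.1017 W

R_total = 0.0093 K/W, Q = 18572.1017 W


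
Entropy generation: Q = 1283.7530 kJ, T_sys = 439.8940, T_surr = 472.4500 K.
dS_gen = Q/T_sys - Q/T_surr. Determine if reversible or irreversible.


dS_sys = 1283.7530/439.8940 = 2.9183 kJ/K
dS_surr = -1283.7530/472.4500 = -2.7172 kJ/K
dS_gen = 2.9183 - 2.7172 = 0.2011 kJ/K (irreversible)

dS_gen = 0.2011 kJ/K, irreversible


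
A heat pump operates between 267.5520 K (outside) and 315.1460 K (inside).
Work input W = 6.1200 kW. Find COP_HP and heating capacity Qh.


COP = 315.1460 / 47.5940 = 6.6215
Qh = 6.6215 * 6.1200 = 40.5239 kW

COP = 6.6215, Qh = 40.5239 kW


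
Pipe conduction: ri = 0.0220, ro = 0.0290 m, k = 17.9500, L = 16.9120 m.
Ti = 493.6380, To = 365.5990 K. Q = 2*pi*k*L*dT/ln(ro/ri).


dT = 128.0390 K
ln(ro/ri) = 0.2763
Q = 2*pi*17.9500*16.9120*128.0390 / 0.2763 = 884044.1808 W

884044.1808 W


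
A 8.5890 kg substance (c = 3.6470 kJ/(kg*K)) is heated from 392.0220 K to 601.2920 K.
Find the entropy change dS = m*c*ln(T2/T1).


T2/T1 = 1.5338
ln(T2/T1) = 0.4278
dS = 8.5890 * 3.6470 * 0.4278 = 13.3993 kJ/K

13.3993 kJ/K


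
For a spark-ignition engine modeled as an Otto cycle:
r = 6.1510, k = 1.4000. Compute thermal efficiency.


r^(k-1) = 2.0681
eta = 1 - 1/2.0681 = 0.5165 = 51.6472%

51.6472%


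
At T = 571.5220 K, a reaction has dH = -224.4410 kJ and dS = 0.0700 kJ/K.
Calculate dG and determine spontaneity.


T*dS = 571.5220 * 0.0700 = 40.0065 kJ
dG = -224.4410 - 40.0065 = -264.4475 kJ (spontaneous)

dG = -264.4475 kJ, spontaneous
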